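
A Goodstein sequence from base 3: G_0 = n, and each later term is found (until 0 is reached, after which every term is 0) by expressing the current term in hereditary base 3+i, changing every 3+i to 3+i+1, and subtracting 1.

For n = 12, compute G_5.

63

step 0: 12 = 3^2 + 3; sub 4 for 3: 4^2 + 4; = 20; G_1 = 20−1 = 19
step 1: 19 = 4^2 + 3; sub 5 for 4: 5^2 + 3; = 28; G_2 = 28−1 = 27
step 2: 27 = 5^2 + 2; sub 6 for 5: 6^2 + 2; = 38; G_3 = 38−1 = 37
step 3: 37 = 6^2 + 1; sub 7 for 6: 7^2 + 1; = 50; G_4 = 50−1 = 49
step 4: 49 = 7^2; sub 8 for 7: 8^2; = 64; G_5 = 64−1 = 63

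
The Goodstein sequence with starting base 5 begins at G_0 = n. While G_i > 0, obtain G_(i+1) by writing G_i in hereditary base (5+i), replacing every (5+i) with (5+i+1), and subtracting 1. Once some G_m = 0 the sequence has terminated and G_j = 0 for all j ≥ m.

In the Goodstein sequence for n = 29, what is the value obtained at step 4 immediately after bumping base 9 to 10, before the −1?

base 5: 29 = 5^2 + 4; at 6: 6^2 + 4 = 40; next = 39
base 6: 39 = 6^2 + 3; at 7: 7^2 + 3 = 52; next = 51
base 7: 51 = 7^2 + 2; at 8: 8^2 + 2 = 66; next = 65
base 8: 65 = 8^2 + 1; at 9: 9^2 + 1 = 82; next = 81
base 9: 81 = 9^2; at 10: 10^2 = 100; next = 99

100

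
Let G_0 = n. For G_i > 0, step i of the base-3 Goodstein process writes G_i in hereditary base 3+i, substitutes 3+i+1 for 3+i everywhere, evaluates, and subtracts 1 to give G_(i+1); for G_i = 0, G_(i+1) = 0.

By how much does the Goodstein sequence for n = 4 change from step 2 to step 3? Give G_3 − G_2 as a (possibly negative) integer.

-1

G_0=4  [base 3] 3 + 1  →[3↦4]→  4 + 1 = 5  −1 ⇒ G_1=4
G_1=4  [base 4] 4  →[4↦5]→  5 = 5  −1 ⇒ G_2=4
G_2=4  [base 5] 4  →[5↦6]→  4 = 4  −1 ⇒ G_3=3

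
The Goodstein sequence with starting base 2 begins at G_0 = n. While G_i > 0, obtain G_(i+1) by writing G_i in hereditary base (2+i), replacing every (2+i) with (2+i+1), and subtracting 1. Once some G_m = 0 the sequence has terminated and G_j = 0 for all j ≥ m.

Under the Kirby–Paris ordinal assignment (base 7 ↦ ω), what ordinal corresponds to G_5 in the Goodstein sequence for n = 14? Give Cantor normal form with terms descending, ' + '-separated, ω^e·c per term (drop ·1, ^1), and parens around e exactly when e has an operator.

ω^(ω + 1) + ω^5·5 + ω^4·5 + ω^3·5 + ω^2·5 + ω·5 + 4

(0) 14|_2 = 2^(2 + 1) + 2^2 + 2 ↦ 3^(3 + 1) + 3^3 + 3|_3 = 111 ⇒ 110
(1) 110|_3 = 3^(3 + 1) + 3^3 + 2 ↦ 4^(4 + 1) + 4^4 + 2|_4 = 1282 ⇒ 1281
(2) 1281|_4 = 4^(4 + 1) + 4^4 + 1 ↦ 5^(5 + 1) + 5^5 + 1|_5 = 18751 ⇒ 18750
(3) 18750|_5 = 5^(5 + 1) + 5^5 ↦ 6^(6 + 1) + 6^6|_6 = 326592 ⇒ 326591
(4) 326591|_6 = 6^(6 + 1) + 5·6^5 + 5·6^4 + 5·6^3 + 5·6^2 + 5·6 + 5 ↦ 7^(7 + 1) + 5·7^5 + 5·7^4 + 5·7^3 + 5·7^2 + 5·7 + 5|_7 = 5862841 ⇒ 5862840
(5) 5862840|_7 = 7^(7 + 1) + 5·7^5 + 5·7^4 + 5·7^3 + 5·7^2 + 5·7 + 4 ↦ 8^(8 + 1) + 5·8^5 + 5·8^4 + 5·8^3 + 5·8^2 + 5·8 + 4|_8 = 134404972 ⇒ 134404971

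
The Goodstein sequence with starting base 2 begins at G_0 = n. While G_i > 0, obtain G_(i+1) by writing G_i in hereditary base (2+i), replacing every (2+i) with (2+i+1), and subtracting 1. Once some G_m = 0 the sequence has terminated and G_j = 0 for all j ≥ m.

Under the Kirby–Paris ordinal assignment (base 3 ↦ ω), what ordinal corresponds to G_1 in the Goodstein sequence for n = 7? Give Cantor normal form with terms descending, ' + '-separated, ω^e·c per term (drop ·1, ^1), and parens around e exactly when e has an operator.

(0) 7|_2 = 2^2 + 2 + 1 ↦ 3^3 + 3 + 1|_3 = 31 ⇒ 30
(1) 30|_3 = 3^3 + 3 ↦ 4^4 + 4|_4 = 260 ⇒ 259

ω^ω + ω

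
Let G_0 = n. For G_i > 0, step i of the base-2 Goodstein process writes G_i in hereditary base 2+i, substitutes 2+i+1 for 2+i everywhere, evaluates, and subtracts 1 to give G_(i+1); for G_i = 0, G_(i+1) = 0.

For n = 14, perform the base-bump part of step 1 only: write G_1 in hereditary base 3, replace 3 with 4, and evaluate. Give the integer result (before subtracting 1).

14 —HB2→ 2^(2 + 1) + 2^2 + 2 —bump→ 3^(3 + 1) + 3^3 + 3 = 111 —(−1)→ 110
110 —HB3→ 3^(3 + 1) + 3^3 + 2 —bump→ 4^(4 + 1) + 4^4 + 2 = 1282 —(−1)→ 1281

1282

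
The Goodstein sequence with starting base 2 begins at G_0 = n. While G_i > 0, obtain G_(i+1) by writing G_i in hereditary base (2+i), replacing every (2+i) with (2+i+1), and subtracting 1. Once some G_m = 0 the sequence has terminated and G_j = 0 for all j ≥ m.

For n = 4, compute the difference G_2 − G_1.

15

(0) 4|_2 = 2^2 ↦ 3^3|_3 = 27 ⇒ 26
(1) 26|_3 = 2·3^2 + 2·3 + 2 ↦ 2·4^2 + 2·4 + 2|_4 = 42 ⇒ 41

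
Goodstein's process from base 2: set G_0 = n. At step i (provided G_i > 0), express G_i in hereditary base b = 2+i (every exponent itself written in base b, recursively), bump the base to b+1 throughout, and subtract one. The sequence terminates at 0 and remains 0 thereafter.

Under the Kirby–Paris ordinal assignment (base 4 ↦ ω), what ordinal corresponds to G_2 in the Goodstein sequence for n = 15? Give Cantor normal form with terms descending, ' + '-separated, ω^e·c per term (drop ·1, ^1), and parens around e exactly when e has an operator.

ω^(ω + 1) + ω^ω + 3

base 2: 15 = 2^(2 + 1) + 2^2 + 2 + 1; at 3: 3^(3 + 1) + 3^3 + 3 + 1 = 112; next = 111
base 3: 111 = 3^(3 + 1) + 3^3 + 3; at 4: 4^(4 + 1) + 4^4 + 4 = 1284; next = 1283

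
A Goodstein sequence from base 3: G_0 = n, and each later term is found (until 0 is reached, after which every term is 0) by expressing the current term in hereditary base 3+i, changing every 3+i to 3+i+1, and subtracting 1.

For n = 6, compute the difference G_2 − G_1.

0

6 —HB3→ 2·3 —bump→ 2·4 = 8 —(−1)→ 7
7 —HB4→ 4 + 3 —bump→ 5 + 3 = 8 —(−1)→ 7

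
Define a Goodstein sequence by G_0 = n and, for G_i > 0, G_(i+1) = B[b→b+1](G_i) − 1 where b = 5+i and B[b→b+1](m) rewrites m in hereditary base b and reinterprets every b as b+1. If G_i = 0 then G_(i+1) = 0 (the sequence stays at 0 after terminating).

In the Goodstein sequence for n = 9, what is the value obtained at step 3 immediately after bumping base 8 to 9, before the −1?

(0) 9|_5 = 5 + 4 ↦ 6 + 4|_6 = 10 ⇒ 9
(1) 9|_6 = 6 + 3 ↦ 7 + 3|_7 = 10 ⇒ 9
(2) 9|_7 = 7 + 2 ↦ 8 + 2|_8 = 10 ⇒ 9
(3) 9|_8 = 8 + 1 ↦ 9 + 1|_9 = 10 ⇒ 9

10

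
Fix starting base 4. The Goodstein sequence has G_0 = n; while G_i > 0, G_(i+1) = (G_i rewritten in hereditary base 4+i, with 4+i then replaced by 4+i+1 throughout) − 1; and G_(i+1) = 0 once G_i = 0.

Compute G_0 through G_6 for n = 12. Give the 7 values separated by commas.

12, 14, 15, 16, 17, 18, 19

[0] 12 ≡ 3·4 (base 4). Lift 5: 15. −1: 14.
[1] 14 ≡ 2·5 + 4 (base 5). Lift 6: 16. −1: 15.
[2] 15 ≡ 2·6 + 3 (base 6). Lift 7: 17. −1: 16.
[3] 16 ≡ 2·7 + 2 (base 7). Lift 8: 18. −1: 17.
[4] 17 ≡ 2·8 + 1 (base 8). Lift 9: 19. −1: 18.
[5] 18 ≡ 2·9 (base 9). Lift 10: 20. −1: 19.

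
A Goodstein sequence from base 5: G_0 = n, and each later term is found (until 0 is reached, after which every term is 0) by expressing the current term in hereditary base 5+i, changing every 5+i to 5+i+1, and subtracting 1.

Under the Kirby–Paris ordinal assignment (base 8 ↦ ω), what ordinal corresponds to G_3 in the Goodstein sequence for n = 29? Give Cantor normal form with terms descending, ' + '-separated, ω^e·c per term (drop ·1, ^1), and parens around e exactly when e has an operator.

ω^2 + 1

(0) 29|_5 = 5^2 + 4 ↦ 6^2 + 4|_6 = 40 ⇒ 39
(1) 39|_6 = 6^2 + 3 ↦ 7^2 + 3|_7 = 52 ⇒ 51
(2) 51|_7 = 7^2 + 2 ↦ 8^2 + 2|_8 = 66 ⇒ 65
(3) 65|_8 = 8^2 + 1 ↦ 9^2 + 1|_9 = 82 ⇒ 81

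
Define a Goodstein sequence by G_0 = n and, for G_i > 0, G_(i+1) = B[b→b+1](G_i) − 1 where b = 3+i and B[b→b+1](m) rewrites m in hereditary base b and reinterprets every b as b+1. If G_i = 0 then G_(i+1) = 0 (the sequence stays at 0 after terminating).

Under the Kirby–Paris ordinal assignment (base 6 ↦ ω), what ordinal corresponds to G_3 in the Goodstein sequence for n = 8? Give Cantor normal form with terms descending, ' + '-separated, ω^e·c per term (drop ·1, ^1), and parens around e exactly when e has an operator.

ω + 5

8 —HB3→ 2·3 + 2 —bump→ 2·4 + 2 = 10 —(−1)→ 9
9 —HB4→ 2·4 + 1 —bump→ 2·5 + 1 = 11 —(−1)→ 10
10 —HB5→ 2·5 —bump→ 2·6 = 12 —(−1)→ 11
11 —HB6→ 6 + 5 —bump→ 7 + 5 = 12 —(−1)→ 11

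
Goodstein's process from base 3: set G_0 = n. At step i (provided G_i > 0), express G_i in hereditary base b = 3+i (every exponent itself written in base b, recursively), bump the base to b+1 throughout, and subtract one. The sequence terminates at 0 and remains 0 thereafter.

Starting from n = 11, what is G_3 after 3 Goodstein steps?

i=0: 11 = 3^2 + 2 (b=3); 3→4: 4^2 + 2 = 18; 18−1 = 17
i=1: 17 = 4^2 + 1 (b=4); 4→5: 5^2 + 1 = 26; 26−1 = 25
i=2: 25 = 5^2 (b=5); 5→6: 6^2 = 36; 36−1 = 35

35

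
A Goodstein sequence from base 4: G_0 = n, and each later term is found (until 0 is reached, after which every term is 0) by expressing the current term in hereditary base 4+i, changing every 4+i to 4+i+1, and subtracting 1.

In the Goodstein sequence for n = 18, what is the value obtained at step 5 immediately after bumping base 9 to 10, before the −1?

G_0=18  [base 4] 4^2 + 2  →[4↦5]→  5^2 + 2 = 27  −1 ⇒ G_1=26
G_1=26  [base 5] 5^2 + 1  →[5↦6]→  6^2 + 1 = 37  −1 ⇒ G_2=36
G_2=36  [base 6] 6^2  →[6↦7]→  7^2 = 49  −1 ⇒ G_3=48
G_3=48  [base 7] 6·7 + 6  →[7↦8]→  6·8 + 6 = 54  −1 ⇒ G_4=53
G_4=53  [base 8] 6·8 + 5  →[8↦9]→  6·9 + 5 = 59  −1 ⇒ G_5=58

64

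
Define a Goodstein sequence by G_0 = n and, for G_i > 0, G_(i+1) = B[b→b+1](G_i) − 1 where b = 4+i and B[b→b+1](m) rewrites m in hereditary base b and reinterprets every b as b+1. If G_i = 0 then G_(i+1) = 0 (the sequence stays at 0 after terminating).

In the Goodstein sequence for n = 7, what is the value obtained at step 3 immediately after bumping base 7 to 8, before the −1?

step 0: 7 = 4 + 3; sub 5 for 4: 5 + 3; = 8; G_1 = 8−1 = 7
step 1: 7 = 5 + 2; sub 6 for 5: 6 + 2; = 8; G_2 = 8−1 = 7
step 2: 7 = 6 + 1; sub 7 for 6: 7 + 1; = 8; G_3 = 8−1 = 7

8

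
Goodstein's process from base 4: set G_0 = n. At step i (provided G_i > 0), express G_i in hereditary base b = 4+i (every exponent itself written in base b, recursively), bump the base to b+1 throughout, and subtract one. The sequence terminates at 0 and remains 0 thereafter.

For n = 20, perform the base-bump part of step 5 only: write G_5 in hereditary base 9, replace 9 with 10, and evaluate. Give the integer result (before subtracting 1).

(0) 20|_4 = 4^2 + 4 ↦ 5^2 + 5|_5 = 30 ⇒ 29
(1) 29|_5 = 5^2 + 4 ↦ 6^2 + 4|_6 = 40 ⇒ 39
(2) 39|_6 = 6^2 + 3 ↦ 7^2 + 3|_7 = 52 ⇒ 51
(3) 51|_7 = 7^2 + 2 ↦ 8^2 + 2|_8 = 66 ⇒ 65
(4) 65|_8 = 8^2 + 1 ↦ 9^2 + 1|_9 = 82 ⇒ 81
(5) 81|_9 = 9^2 ↦ 10^2|_10 = 100 ⇒ 99

100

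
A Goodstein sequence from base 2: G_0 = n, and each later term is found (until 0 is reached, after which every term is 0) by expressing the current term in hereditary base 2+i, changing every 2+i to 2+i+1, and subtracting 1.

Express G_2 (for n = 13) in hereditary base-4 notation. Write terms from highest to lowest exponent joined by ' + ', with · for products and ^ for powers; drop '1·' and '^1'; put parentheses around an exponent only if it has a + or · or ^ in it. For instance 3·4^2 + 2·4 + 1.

[0] 13 ≡ 2^(2 + 1) + 2^2 + 1 (base 2). Lift 3: 109. −1: 108.
[1] 108 ≡ 3^(3 + 1) + 3^3 (base 3). Lift 4: 1280. −1: 1279.
[2] 1279 ≡ 4^(4 + 1) + 3·4^3 + 3·4^2 + 3·4 + 3 (base 4). Lift 5: 16093. −1: 16092.

4^(4 + 1) + 3·4^3 + 3·4^2 + 3·4 + 3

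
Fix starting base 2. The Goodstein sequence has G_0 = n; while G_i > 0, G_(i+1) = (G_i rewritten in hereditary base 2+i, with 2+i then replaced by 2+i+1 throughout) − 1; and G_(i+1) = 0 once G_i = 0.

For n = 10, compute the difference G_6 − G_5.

79857569

base 2: 10 = 2^(2 + 1) + 2; at 3: 3^(3 + 1) + 3 = 84; next = 83
base 3: 83 = 3^(3 + 1) + 2; at 4: 4^(4 + 1) + 2 = 1026; next = 1025
base 4: 1025 = 4^(4 + 1) + 1; at 5: 5^(5 + 1) + 1 = 15626; next = 15625
base 5: 15625 = 5^(5 + 1); at 6: 6^(6 + 1) = 279936; next = 279935
base 6: 279935 = 5·6^6 + 5·6^5 + 5·6^4 + 5·6^3 + 5·6^2 + 5·6 + 5; at 7: 5·7^7 + 5·7^5 + 5·7^4 + 5·7^3 + 5·7^2 + 5·7 + 5 = 4215755; next = 4215754
base 7: 4215754 = 5·7^7 + 5·7^5 + 5·7^4 + 5·7^3 + 5·7^2 + 5·7 + 4; at 8: 5·8^8 + 5·8^5 + 5·8^4 + 5·8^3 + 5·8^2 + 5·8 + 4 = 84073324; next = 84073323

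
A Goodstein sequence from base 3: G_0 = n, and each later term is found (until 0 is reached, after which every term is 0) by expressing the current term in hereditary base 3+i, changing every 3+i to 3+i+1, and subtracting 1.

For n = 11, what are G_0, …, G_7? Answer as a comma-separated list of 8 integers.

11, 17, 25, 35, 39, 43, 47, 51

i=0: 11 = 3^2 + 2 (b=3); 3→4: 4^2 + 2 = 18; 18−1 = 17
i=1: 17 = 4^2 + 1 (b=4); 4→5: 5^2 + 1 = 26; 26−1 = 25
i=2: 25 = 5^2 (b=5); 5→6: 6^2 = 36; 36−1 = 35
i=3: 35 = 5·6 + 5 (b=6); 6→7: 5·7 + 5 = 40; 40−1 = 39
i=4: 39 = 5·7 + 4 (b=7); 7→8: 5·8 + 4 = 44; 44−1 = 43
i=5: 43 = 5·8 + 3 (b=8); 8→9: 5·9 + 3 = 48; 48−1 = 47
i=6: 47 = 5·9 + 2 (b=9); 9→10: 5·10 + 2 = 52; 52−1 = 51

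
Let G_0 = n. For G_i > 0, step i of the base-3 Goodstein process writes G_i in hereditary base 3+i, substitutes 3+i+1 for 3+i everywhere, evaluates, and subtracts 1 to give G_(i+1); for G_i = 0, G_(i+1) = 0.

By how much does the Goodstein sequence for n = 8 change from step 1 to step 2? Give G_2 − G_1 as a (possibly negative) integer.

1

G_0 = 8. HB_3(8) = 2·3 + 2. Bump = 10. G_1 = 9.
G_1 = 9. HB_4(9) = 2·4 + 1. Bump = 11. G_2 = 10.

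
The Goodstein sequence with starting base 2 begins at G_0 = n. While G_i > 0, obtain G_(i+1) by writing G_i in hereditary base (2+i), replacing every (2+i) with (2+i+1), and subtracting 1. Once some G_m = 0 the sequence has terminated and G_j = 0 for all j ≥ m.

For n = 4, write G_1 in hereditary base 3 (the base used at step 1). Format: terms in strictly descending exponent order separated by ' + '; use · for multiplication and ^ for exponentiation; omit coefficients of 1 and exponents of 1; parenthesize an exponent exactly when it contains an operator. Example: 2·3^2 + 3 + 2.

base 2: 4 = 2^2; at 3: 3^3 = 27; next = 26
base 3: 26 = 2·3^2 + 2·3 + 2; at 4: 2·4^2 + 2·4 + 2 = 42; next = 41

2·3^2 + 2·3 + 2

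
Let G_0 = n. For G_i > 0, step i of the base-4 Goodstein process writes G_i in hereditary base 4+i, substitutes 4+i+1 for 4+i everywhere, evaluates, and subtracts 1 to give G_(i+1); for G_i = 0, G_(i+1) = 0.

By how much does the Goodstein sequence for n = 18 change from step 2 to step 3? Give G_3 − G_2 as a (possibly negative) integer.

12

18 —HB4→ 4^2 + 2 —bump→ 5^2 + 2 = 27 —(−1)→ 26
26 —HB5→ 5^2 + 1 —bump→ 6^2 + 1 = 37 —(−1)→ 36
36 —HB6→ 6^2 —bump→ 7^2 = 49 —(−1)→ 48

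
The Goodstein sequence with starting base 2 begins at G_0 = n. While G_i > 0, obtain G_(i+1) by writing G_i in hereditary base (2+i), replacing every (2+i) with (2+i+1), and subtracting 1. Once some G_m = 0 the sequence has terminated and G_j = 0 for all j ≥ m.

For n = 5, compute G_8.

i=0: 5 = 2^2 + 1 (b=2); 2→3: 3^3 + 1 = 28; 28−1 = 27
i=1: 27 = 3^3 (b=3); 3→4: 4^4 = 256; 256−1 = 255
i=2: 255 = 3·4^3 + 3·4^2 + 3·4 + 3 (b=4); 4→5: 3·5^3 + 3·5^2 + 3·5 + 3 = 468; 468−1 = 467
i=3: 467 = 3·5^3 + 3·5^2 + 3·5 + 2 (b=5); 5→6: 3·6^3 + 3·6^2 + 3·6 + 2 = 776; 776−1 = 775
i=4: 775 = 3·6^3 + 3·6^2 + 3·6 + 1 (b=6); 6→7: 3·7^3 + 3·7^2 + 3·7 + 1 = 1198; 1198−1 = 1197
i=5: 1197 = 3·7^3 + 3·7^2 + 3·7 (b=7); 7→8: 3·8^3 + 3·8^2 + 3·8 = 1752; 1752−1 = 1751
i=6: 1751 = 3·8^3 + 3·8^2 + 2·8 + 7 (b=8); 8→9: 3·9^3 + 3·9^2 + 2·9 + 7 = 2455; 2455−1 = 2454
i=7: 2454 = 3·9^3 + 3·9^2 + 2·9 + 6 (b=9); 9→10: 3·10^3 + 3·10^2 + 2·10 + 6 = 3326; 3326−1 = 3325

3325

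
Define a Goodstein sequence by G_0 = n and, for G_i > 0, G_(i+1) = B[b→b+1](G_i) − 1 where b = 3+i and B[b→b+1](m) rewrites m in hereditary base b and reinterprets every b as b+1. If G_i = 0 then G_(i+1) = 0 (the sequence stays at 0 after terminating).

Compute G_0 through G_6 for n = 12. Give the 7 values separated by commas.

12, 19, 27, 37, 49, 63, 69

[0] 12 ≡ 3^2 + 3 (base 3). Lift 4: 20. −1: 19.
[1] 19 ≡ 4^2 + 3 (base 4). Lift 5: 28. −1: 27.
[2] 27 ≡ 5^2 + 2 (base 5). Lift 6: 38. −1: 37.
[3] 37 ≡ 6^2 + 1 (base 6). Lift 7: 50. −1: 49.
[4] 49 ≡ 7^2 (base 7). Lift 8: 64. −1: 63.
[5] 63 ≡ 7·8 + 7 (base 8). Lift 9: 70. −1: 69.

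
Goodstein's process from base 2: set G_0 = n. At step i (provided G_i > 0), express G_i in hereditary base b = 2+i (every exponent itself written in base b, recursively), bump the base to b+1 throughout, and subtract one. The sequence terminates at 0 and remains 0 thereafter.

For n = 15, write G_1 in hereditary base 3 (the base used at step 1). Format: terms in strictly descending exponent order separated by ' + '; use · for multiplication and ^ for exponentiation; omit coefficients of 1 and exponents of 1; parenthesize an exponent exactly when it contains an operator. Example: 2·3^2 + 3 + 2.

(0) 15|_2 = 2^(2 + 1) + 2^2 + 2 + 1 ↦ 3^(3 + 1) + 3^3 + 3 + 1|_3 = 112 ⇒ 111
(1) 111|_3 = 3^(3 + 1) + 3^3 + 3 ↦ 4^(4 + 1) + 4^4 + 4|_4 = 1284 ⇒ 1283

3^(3 + 1) + 3^3 + 3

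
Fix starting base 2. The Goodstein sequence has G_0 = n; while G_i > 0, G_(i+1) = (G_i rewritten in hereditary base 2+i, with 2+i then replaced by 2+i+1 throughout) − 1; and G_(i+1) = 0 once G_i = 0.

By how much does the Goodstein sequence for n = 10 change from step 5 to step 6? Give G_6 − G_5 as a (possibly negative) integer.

G_0=10  [base 2] 2^(2 + 1) + 2  →[2↦3]→  3^(3 + 1) + 3 = 84  −1 ⇒ G_1=83
G_1=83  [base 3] 3^(3 + 1) + 2  →[3↦4]→  4^(4 + 1) + 2 = 1026  −1 ⇒ G_2=1025
G_2=1025  [base 4] 4^(4 + 1) + 1  →[4↦5]→  5^(5 + 1) + 1 = 15626  −1 ⇒ G_3=15625
G_3=15625  [base 5] 5^(5 + 1)  →[5↦6]→  6^(6 + 1) = 279936  −1 ⇒ G_4=279935
G_4=279935  [base 6] 5·6^6 + 5·6^5 + 5·6^4 + 5·6^3 + 5·6^2 + 5·6 + 5  →[6↦7]→  5·7^7 + 5·7^5 + 5·7^4 + 5·7^3 + 5·7^2 + 5·7 + 5 = 4215755  −1 ⇒ G_5=4215754
G_5=4215754  [base 7] 5·7^7 + 5·7^5 + 5·7^4 + 5·7^3 + 5·7^2 + 5·7 + 4  →[7↦8]→  5·8^8 + 5·8^5 + 5·8^4 + 5·8^3 + 5·8^2 + 5·8 + 4 = 84073324  −1 ⇒ G_6=84073323

79857569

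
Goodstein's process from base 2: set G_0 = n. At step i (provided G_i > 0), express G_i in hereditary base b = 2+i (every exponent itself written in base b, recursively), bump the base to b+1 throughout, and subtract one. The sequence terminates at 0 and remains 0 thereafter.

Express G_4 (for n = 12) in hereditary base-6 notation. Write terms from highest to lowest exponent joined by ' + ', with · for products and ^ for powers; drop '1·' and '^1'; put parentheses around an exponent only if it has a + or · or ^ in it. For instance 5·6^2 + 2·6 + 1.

6^(6 + 1) + 2·6^2 + 6 + 5

[0] 12 ≡ 2^(2 + 1) + 2^2 (base 2). Lift 3: 108. −1: 107.
[1] 107 ≡ 3^(3 + 1) + 2·3^2 + 2·3 + 2 (base 3). Lift 4: 1066. −1: 1065.
[2] 1065 ≡ 4^(4 + 1) + 2·4^2 + 2·4 + 1 (base 4). Lift 5: 15686. −1: 15685.
[3] 15685 ≡ 5^(5 + 1) + 2·5^2 + 2·5 (base 5). Lift 6: 280020. −1: 280019.
[4] 280019 ≡ 6^(6 + 1) + 2·6^2 + 6 + 5 (base 6). Lift 7: 5764911. −1: 5764910.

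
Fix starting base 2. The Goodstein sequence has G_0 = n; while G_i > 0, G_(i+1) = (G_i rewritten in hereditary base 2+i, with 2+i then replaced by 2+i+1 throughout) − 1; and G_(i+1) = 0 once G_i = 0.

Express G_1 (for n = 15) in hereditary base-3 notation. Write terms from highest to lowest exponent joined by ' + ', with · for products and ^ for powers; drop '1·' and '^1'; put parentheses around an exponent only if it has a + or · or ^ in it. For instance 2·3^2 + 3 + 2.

[0] 15 ≡ 2^(2 + 1) + 2^2 + 2 + 1 (base 2). Lift 3: 112. −1: 111.
[1] 111 ≡ 3^(3 + 1) + 3^3 + 3 (base 3). Lift 4: 1284. −1: 1283.

3^(3 + 1) + 3^3 + 3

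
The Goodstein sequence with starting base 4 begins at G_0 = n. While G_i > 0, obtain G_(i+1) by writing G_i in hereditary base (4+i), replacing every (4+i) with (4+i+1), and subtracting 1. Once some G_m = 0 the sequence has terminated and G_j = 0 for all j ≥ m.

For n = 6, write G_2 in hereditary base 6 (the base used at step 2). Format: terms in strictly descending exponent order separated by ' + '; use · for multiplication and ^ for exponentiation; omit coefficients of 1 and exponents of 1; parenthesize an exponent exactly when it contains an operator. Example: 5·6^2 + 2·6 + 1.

6

[0] 6 ≡ 4 + 2 (base 4). Lift 5: 7. −1: 6.
[1] 6 ≡ 5 + 1 (base 5). Lift 6: 7. −1: 6.
[2] 6 ≡ 6 (base 6). Lift 7: 7. −1: 6.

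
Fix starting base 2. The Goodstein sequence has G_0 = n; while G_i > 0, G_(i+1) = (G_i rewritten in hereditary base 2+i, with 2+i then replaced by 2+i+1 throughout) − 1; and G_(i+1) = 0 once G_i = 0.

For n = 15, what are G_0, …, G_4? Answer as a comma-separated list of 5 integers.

i=0: 15 = 2^(2 + 1) + 2^2 + 2 + 1 (b=2); 2→3: 3^(3 + 1) + 3^3 + 3 + 1 = 112; 112−1 = 111
i=1: 111 = 3^(3 + 1) + 3^3 + 3 (b=3); 3→4: 4^(4 + 1) + 4^4 + 4 = 1284; 1284−1 = 1283
i=2: 1283 = 4^(4 + 1) + 4^4 + 3 (b=4); 4→5: 5^(5 + 1) + 5^5 + 3 = 18753; 18753−1 = 18752
i=3: 18752 = 5^(5 + 1) + 5^5 + 2 (b=5); 5→6: 6^(6 + 1) + 6^6 + 2 = 326594; 326594−1 = 326593

15, 111, 1283, 18752, 326593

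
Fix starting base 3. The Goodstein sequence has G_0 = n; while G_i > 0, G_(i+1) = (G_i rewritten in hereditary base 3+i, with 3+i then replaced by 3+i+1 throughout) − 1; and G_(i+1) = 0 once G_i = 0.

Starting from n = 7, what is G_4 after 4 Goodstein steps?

9

G_0=7  [base 3] 2·3 + 1  →[3↦4]→  2·4 + 1 = 9  −1 ⇒ G_1=8
G_1=8  [base 4] 2·4  →[4↦5]→  2·5 = 10  −1 ⇒ G_2=9
G_2=9  [base 5] 5 + 4  →[5↦6]→  6 + 4 = 10  −1 ⇒ G_3=9
G_3=9  [base 6] 6 + 3  →[6↦7]→  7 + 3 = 10  −1 ⇒ G_4=9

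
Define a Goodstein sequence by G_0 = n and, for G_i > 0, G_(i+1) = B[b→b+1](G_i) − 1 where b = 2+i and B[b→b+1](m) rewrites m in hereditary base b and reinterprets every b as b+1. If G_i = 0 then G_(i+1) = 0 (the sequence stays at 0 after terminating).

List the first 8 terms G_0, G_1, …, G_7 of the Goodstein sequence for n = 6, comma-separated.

6, 29, 257, 3125, 46655, 98039, 187243, 332147

i=0: 6 = 2^2 + 2 (b=2); 2→3: 3^3 + 3 = 30; 30−1 = 29
i=1: 29 = 3^3 + 2 (b=3); 3→4: 4^4 + 2 = 258; 258−1 = 257
i=2: 257 = 4^4 + 1 (b=4); 4→5: 5^5 + 1 = 3126; 3126−1 = 3125
i=3: 3125 = 5^5 (b=5); 5→6: 6^6 = 46656; 46656−1 = 46655
i=4: 46655 = 5·6^5 + 5·6^4 + 5·6^3 + 5·6^2 + 5·6 + 5 (b=6); 6→7: 5·7^5 + 5·7^4 + 5·7^3 + 5·7^2 + 5·7 + 5 = 98040; 98040−1 = 98039
i=5: 98039 = 5·7^5 + 5·7^4 + 5·7^3 + 5·7^2 + 5·7 + 4 (b=7); 7→8: 5·8^5 + 5·8^4 + 5·8^3 + 5·8^2 + 5·8 + 4 = 187244; 187244−1 = 187243
i=6: 187243 = 5·8^5 + 5·8^4 + 5·8^3 + 5·8^2 + 5·8 + 3 (b=8); 8→9: 5·9^5 + 5·9^4 + 5·9^3 + 5·9^2 + 5·9 + 3 = 332148; 332148−1 = 332147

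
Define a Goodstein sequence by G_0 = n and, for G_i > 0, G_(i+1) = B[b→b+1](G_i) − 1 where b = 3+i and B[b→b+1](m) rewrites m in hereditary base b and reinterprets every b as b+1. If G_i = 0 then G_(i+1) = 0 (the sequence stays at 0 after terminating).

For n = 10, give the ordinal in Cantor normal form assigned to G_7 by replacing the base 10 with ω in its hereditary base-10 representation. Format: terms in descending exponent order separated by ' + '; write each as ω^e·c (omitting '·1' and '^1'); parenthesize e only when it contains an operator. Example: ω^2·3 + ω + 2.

ω·3 + 9

base 3: 10 = 3^2 + 1; at 4: 4^2 + 1 = 17; next = 16
base 4: 16 = 4^2; at 5: 5^2 = 25; next = 24
base 5: 24 = 4·5 + 4; at 6: 4·6 + 4 = 28; next = 27
base 6: 27 = 4·6 + 3; at 7: 4·7 + 3 = 31; next = 30
base 7: 30 = 4·7 + 2; at 8: 4·8 + 2 = 34; next = 33
base 8: 33 = 4·8 + 1; at 9: 4·9 + 1 = 37; next = 36
base 9: 36 = 4·9; at 10: 4·10 = 40; next = 39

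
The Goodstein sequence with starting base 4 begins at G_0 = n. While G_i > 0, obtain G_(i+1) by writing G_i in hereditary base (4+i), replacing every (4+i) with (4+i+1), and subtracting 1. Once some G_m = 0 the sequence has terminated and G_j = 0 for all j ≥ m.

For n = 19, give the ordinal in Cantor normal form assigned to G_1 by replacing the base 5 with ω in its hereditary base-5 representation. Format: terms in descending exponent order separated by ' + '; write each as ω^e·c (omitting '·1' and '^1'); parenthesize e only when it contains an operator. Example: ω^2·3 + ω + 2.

ω^2 + 2

19 —HB4→ 4^2 + 3 —bump→ 5^2 + 3 = 28 —(−1)→ 27
27 —HB5→ 5^2 + 2 —bump→ 6^2 + 2 = 38 —(−1)→ 37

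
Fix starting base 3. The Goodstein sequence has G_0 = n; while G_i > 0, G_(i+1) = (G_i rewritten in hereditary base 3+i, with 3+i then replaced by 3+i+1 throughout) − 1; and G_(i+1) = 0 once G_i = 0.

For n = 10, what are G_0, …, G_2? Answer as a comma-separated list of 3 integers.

step 0: 10 = 3^2 + 1; sub 4 for 3: 4^2 + 1; = 17; G_1 = 17−1 = 16
step 1: 16 = 4^2; sub 5 for 4: 5^2; = 25; G_2 = 25−1 = 24

10, 16, 24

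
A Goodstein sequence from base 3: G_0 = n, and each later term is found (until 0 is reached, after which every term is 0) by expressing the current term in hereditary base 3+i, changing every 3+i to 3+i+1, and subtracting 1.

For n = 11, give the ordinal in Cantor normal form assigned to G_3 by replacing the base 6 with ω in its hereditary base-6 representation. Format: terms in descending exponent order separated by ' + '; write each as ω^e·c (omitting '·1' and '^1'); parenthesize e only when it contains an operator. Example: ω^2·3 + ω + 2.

(0) 11|_3 = 3^2 + 2 ↦ 4^2 + 2|_4 = 18 ⇒ 17
(1) 17|_4 = 4^2 + 1 ↦ 5^2 + 1|_5 = 26 ⇒ 25
(2) 25|_5 = 5^2 ↦ 6^2|_6 = 36 ⇒ 35
(3) 35|_6 = 5·6 + 5 ↦ 5·7 + 5|_7 = 40 ⇒ 39

ω·5 + 5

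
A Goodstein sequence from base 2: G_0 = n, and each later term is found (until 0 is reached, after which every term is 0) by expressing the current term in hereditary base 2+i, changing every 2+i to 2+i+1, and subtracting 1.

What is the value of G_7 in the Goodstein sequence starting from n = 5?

[0] 5 ≡ 2^2 + 1 (base 2). Lift 3: 28. −1: 27.
[1] 27 ≡ 3^3 (base 3). Lift 4: 256. −1: 255.
[2] 255 ≡ 3·4^3 + 3·4^2 + 3·4 + 3 (base 4). Lift 5: 468. −1: 467.
[3] 467 ≡ 3·5^3 + 3·5^2 + 3·5 + 2 (base 5). Lift 6: 776. −1: 775.
[4] 775 ≡ 3·6^3 + 3·6^2 + 3·6 + 1 (base 6). Lift 7: 1198. −1: 1197.
[5] 1197 ≡ 3·7^3 + 3·7^2 + 3·7 (base 7). Lift 8: 1752. −1: 1751.
[6] 1751 ≡ 3·8^3 + 3·8^2 + 2·8 + 7 (base 8). Lift 9: 2455. −1: 2454.
[7] 2454 ≡ 3·9^3 + 3·9^2 + 2·9 + 6 (base 9). Lift 10: 3326. −1: 3325.

2454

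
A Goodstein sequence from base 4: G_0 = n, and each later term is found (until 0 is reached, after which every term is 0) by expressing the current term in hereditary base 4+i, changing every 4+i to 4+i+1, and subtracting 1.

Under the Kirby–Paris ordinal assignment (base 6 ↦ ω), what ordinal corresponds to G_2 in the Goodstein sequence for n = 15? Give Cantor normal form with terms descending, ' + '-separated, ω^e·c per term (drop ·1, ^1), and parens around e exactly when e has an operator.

ω·3 + 1

step 0: 15 = 3·4 + 3; sub 5 for 4: 3·5 + 3; = 18; G_1 = 18−1 = 17
step 1: 17 = 3·5 + 2; sub 6 for 5: 3·6 + 2; = 20; G_2 = 20−1 = 19
step 2: 19 = 3·6 + 1; sub 7 for 6: 3·7 + 1; = 22; G_3 = 22−1 = 21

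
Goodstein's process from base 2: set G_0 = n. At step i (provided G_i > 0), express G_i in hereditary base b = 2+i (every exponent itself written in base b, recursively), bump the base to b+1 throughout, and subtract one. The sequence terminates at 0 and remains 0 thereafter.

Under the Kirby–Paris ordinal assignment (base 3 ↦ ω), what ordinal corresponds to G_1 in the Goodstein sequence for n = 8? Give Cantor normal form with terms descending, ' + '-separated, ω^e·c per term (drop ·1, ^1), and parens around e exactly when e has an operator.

i=0: 8 = 2^(2 + 1) (b=2); 2→3: 3^(3 + 1) = 81; 81−1 = 80
i=1: 80 = 2·3^3 + 2·3^2 + 2·3 + 2 (b=3); 3→4: 2·4^4 + 2·4^2 + 2·4 + 2 = 554; 554−1 = 553

ω^ω·2 + ω^2·2 + ω·2 + 2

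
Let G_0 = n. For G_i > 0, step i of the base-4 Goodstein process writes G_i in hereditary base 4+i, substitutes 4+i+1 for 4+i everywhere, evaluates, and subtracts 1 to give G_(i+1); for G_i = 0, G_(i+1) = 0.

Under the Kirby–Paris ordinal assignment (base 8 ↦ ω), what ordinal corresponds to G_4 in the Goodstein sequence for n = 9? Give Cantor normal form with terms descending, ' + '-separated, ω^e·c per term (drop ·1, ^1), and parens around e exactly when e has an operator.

ω + 3

G_0=9  [base 4] 2·4 + 1  →[4↦5]→  2·5 + 1 = 11  −1 ⇒ G_1=10
G_1=10  [base 5] 2·5  →[5↦6]→  2·6 = 12  −1 ⇒ G_2=11
G_2=11  [base 6] 6 + 5  →[6↦7]→  7 + 5 = 12  −1 ⇒ G_3=11
G_3=11  [base 7] 7 + 4  →[7↦8]→  8 + 4 = 12  −1 ⇒ G_4=11
G_4=11  [base 8] 8 + 3  →[8↦9]→  9 + 3 = 12  −1 ⇒ G_5=11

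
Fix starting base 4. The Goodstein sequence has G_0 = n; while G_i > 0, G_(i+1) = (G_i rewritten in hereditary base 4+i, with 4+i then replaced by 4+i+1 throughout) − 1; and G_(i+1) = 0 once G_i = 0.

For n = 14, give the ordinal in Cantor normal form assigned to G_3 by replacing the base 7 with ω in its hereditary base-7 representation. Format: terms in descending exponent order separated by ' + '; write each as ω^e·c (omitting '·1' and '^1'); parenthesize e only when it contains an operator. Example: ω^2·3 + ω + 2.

ω·2 + 6

step 0: 14 = 3·4 + 2; sub 5 for 4: 3·5 + 2; = 17; G_1 = 17−1 = 16
step 1: 16 = 3·5 + 1; sub 6 for 5: 3·6 + 1; = 19; G_2 = 19−1 = 18
step 2: 18 = 3·6; sub 7 for 6: 3·7; = 21; G_3 = 21−1 = 20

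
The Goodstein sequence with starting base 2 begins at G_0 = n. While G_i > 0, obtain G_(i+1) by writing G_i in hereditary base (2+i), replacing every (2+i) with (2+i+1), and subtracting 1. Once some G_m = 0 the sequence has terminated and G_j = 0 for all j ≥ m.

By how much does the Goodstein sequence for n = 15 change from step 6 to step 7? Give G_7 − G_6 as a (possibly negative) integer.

base 2: 15 = 2^(2 + 1) + 2^2 + 2 + 1; at 3: 3^(3 + 1) + 3^3 + 3 + 1 = 112; next = 111
base 3: 111 = 3^(3 + 1) + 3^3 + 3; at 4: 4^(4 + 1) + 4^4 + 4 = 1284; next = 1283
base 4: 1283 = 4^(4 + 1) + 4^4 + 3; at 5: 5^(5 + 1) + 5^5 + 3 = 18753; next = 18752
base 5: 18752 = 5^(5 + 1) + 5^5 + 2; at 6: 6^(6 + 1) + 6^6 + 2 = 326594; next = 326593
base 6: 326593 = 6^(6 + 1) + 6^6 + 1; at 7: 7^(7 + 1) + 7^7 + 1 = 6588345; next = 6588344
base 7: 6588344 = 7^(7 + 1) + 7^7; at 8: 8^(8 + 1) + 8^8 = 150994944; next = 150994943
base 8: 150994943 = 8^(8 + 1) + 7·8^7 + 7·8^6 + 7·8^5 + 7·8^4 + 7·8^3 + 7·8^2 + 7·8 + 7; at 9: 9^(9 + 1) + 7·9^7 + 7·9^6 + 7·9^5 + 7·9^4 + 7·9^3 + 7·9^2 + 7·9 + 7 = 3524450281; next = 3524450280

3373455337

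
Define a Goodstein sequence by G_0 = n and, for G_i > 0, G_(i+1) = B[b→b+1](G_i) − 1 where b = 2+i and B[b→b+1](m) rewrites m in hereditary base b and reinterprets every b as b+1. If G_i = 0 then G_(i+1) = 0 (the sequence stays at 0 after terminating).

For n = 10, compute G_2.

1025

G_0 = 10. HB_2(10) = 2^(2 + 1) + 2. Bump = 84. G_1 = 83.
G_1 = 83. HB_3(83) = 3^(3 + 1) + 2. Bump = 1026. G_2 = 1025.
G_2 = 1025. HB_4(1025) = 4^(4 + 1) + 1. Bump = 15626. G_3 = 15625.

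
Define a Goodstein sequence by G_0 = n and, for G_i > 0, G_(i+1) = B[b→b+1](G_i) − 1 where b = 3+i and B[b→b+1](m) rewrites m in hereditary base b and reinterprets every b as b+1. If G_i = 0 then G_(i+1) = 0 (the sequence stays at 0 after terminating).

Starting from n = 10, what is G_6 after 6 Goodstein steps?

36

G_0 = 10. HB_3(10) = 3^2 + 1. Bump = 17. G_1 = 16.
G_1 = 16. HB_4(16) = 4^2. Bump = 25. G_2 = 24.
G_2 = 24. HB_5(24) = 4·5 + 4. Bump = 28. G_3 = 27.
G_3 = 27. HB_6(27) = 4·6 + 3. Bump = 31. G_4 = 30.
G_4 = 30. HB_7(30) = 4·7 + 2. Bump = 34. G_5 = 33.
G_5 = 33. HB_8(33) = 4·8 + 1. Bump = 37. G_6 = 36.
G_6 = 36. HB_9(36) = 4·9. Bump = 40. G_7 = 39.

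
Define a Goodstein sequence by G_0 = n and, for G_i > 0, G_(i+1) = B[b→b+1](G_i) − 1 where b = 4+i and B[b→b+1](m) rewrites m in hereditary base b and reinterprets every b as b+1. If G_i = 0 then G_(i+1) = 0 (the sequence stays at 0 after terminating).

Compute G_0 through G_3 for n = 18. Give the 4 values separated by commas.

step 0: 18 = 4^2 + 2; sub 5 for 4: 5^2 + 2; = 27; G_1 = 27−1 = 26
step 1: 26 = 5^2 + 1; sub 6 for 5: 6^2 + 1; = 37; G_2 = 37−1 = 36
step 2: 36 = 6^2; sub 7 for 6: 7^2; = 49; G_3 = 49−1 = 48

18, 26, 36, 48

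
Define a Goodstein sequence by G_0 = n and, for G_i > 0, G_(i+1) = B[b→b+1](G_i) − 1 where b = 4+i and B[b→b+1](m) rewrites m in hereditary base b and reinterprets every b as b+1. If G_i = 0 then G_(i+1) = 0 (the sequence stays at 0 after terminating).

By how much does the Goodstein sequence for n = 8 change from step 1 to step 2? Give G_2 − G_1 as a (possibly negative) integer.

0

base 4: 8 = 2·4; at 5: 2·5 = 10; next = 9
base 5: 9 = 5 + 4; at 6: 6 + 4 = 10; next = 9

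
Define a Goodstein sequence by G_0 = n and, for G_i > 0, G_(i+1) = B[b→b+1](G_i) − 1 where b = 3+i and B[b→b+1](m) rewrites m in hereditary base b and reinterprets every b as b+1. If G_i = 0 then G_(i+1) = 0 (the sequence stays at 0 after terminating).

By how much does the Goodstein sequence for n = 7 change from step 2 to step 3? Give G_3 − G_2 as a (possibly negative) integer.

base 3: 7 = 2·3 + 1; at 4: 2·4 + 1 = 9; next = 8
base 4: 8 = 2·4; at 5: 2·5 = 10; next = 9
base 5: 9 = 5 + 4; at 6: 6 + 4 = 10; next = 9

0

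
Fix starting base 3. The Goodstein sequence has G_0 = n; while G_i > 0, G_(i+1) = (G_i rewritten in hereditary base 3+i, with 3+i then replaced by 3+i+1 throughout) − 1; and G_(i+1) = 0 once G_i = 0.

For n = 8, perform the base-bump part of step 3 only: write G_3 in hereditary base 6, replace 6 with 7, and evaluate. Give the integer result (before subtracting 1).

G_0 = 8. HB_3(8) = 2·3 + 2. Bump = 10. G_1 = 9.
G_1 = 9. HB_4(9) = 2·4 + 1. Bump = 11. G_2 = 10.
G_2 = 10. HB_5(10) = 2·5. Bump = 12. G_3 = 11.
G_3 = 11. HB_6(11) = 6 + 5. Bump = 12. G_4 = 11.

12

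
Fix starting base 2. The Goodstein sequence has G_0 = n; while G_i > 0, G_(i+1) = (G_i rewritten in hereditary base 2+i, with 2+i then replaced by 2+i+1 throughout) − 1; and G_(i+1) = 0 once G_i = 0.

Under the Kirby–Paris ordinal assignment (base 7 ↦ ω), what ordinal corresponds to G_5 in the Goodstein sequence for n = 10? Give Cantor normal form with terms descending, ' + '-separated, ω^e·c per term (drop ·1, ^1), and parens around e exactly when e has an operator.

i=0: 10 = 2^(2 + 1) + 2 (b=2); 2→3: 3^(3 + 1) + 3 = 84; 84−1 = 83
i=1: 83 = 3^(3 + 1) + 2 (b=3); 3→4: 4^(4 + 1) + 2 = 1026; 1026−1 = 1025
i=2: 1025 = 4^(4 + 1) + 1 (b=4); 4→5: 5^(5 + 1) + 1 = 15626; 15626−1 = 15625
i=3: 15625 = 5^(5 + 1) (b=5); 5→6: 6^(6 + 1) = 279936; 279936−1 = 279935
i=4: 279935 = 5·6^6 + 5·6^5 + 5·6^4 + 5·6^3 + 5·6^2 + 5·6 + 5 (b=6); 6→7: 5·7^7 + 5·7^5 + 5·7^4 + 5·7^3 + 5·7^2 + 5·7 + 5 = 4215755; 4215755−1 = 4215754
i=5: 4215754 = 5·7^7 + 5·7^5 + 5·7^4 + 5·7^3 + 5·7^2 + 5·7 + 4 (b=7); 7→8: 5·8^8 + 5·8^5 + 5·8^4 + 5·8^3 + 5·8^2 + 5·8 + 4 = 84073324; 84073324−1 = 84073323

ω^ω·5 + ω^5·5 + ω^4·5 + ω^3·5 + ω^2·5 + ω·5 + 4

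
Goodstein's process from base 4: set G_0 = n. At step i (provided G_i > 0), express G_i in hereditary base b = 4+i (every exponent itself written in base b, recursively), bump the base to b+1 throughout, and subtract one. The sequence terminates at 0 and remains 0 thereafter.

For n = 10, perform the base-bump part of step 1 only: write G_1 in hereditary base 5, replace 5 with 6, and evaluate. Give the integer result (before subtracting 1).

13

G_0=10  [base 4] 2·4 + 2  →[4↦5]→  2·5 + 2 = 12  −1 ⇒ G_1=11
G_1=11  [base 5] 2·5 + 1  →[5↦6]→  2·6 + 1 = 13  −1 ⇒ G_2=12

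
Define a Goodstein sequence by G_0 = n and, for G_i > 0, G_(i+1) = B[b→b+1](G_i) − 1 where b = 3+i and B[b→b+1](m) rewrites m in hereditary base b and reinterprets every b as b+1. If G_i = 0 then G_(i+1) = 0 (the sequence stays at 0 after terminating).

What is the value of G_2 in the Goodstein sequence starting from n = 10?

i=0: 10 = 3^2 + 1 (b=3); 3→4: 4^2 + 1 = 17; 17−1 = 16
i=1: 16 = 4^2 (b=4); 4→5: 5^2 = 25; 25−1 = 24
i=2: 24 = 4·5 + 4 (b=5); 5→6: 4·6 + 4 = 28; 28−1 = 27

24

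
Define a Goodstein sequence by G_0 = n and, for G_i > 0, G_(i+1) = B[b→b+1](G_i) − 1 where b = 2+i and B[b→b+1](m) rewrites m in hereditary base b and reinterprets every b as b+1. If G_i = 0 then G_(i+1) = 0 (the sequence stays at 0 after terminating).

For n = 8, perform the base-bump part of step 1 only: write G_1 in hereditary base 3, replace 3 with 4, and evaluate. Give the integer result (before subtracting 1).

554

i=0: 8 = 2^(2 + 1) (b=2); 2→3: 3^(3 + 1) = 81; 81−1 = 80
i=1: 80 = 2·3^3 + 2·3^2 + 2·3 + 2 (b=3); 3→4: 2·4^4 + 2·4^2 + 2·4 + 2 = 554; 554−1 = 553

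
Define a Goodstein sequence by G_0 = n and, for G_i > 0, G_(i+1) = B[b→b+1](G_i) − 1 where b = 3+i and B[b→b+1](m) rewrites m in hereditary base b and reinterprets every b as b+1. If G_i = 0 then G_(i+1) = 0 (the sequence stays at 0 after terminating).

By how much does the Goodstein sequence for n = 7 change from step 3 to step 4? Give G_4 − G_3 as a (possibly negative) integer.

[0] 7 ≡ 2·3 + 1 (base 3). Lift 4: 9. −1: 8.
[1] 8 ≡ 2·4 (base 4). Lift 5: 10. −1: 9.
[2] 9 ≡ 5 + 4 (base 5). Lift 6: 10. −1: 9.
[3] 9 ≡ 6 + 3 (base 6). Lift 7: 10. −1: 9.

0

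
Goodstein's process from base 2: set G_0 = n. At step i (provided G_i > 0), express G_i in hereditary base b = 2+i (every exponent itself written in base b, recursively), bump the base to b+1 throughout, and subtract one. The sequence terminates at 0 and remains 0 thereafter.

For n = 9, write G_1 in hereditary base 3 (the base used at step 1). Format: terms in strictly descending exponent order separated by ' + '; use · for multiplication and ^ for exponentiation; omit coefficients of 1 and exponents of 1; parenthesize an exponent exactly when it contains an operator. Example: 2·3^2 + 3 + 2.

3^(3 + 1)

G_0=9  [base 2] 2^(2 + 1) + 1  →[2↦3]→  3^(3 + 1) + 1 = 82  −1 ⇒ G_1=81
G_1=81  [base 3] 3^(3 + 1)  →[3↦4]→  4^(4 + 1) = 1024  −1 ⇒ G_2=1023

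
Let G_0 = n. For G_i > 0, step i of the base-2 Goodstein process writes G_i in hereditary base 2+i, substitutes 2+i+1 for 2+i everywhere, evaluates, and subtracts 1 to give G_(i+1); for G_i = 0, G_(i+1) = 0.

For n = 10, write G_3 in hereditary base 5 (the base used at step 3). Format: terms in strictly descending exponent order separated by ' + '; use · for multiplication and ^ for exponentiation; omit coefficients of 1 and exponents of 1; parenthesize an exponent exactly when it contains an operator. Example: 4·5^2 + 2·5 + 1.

5^(5 + 1)

G_0=10  [base 2] 2^(2 + 1) + 2  →[2↦3]→  3^(3 + 1) + 3 = 84  −1 ⇒ G_1=83
G_1=83  [base 3] 3^(3 + 1) + 2  →[3↦4]→  4^(4 + 1) + 2 = 1026  −1 ⇒ G_2=1025
G_2=1025  [base 4] 4^(4 + 1) + 1  →[4↦5]→  5^(5 + 1) + 1 = 15626  −1 ⇒ G_3=15625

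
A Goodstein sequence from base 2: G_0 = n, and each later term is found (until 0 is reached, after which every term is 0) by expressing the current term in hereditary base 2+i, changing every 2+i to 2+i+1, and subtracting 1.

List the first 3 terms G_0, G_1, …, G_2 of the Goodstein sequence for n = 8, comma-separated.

8, 80, 553

[0] 8 ≡ 2^(2 + 1) (base 2). Lift 3: 81. −1: 80.
[1] 80 ≡ 2·3^3 + 2·3^2 + 2·3 + 2 (base 3). Lift 4: 554. −1: 553.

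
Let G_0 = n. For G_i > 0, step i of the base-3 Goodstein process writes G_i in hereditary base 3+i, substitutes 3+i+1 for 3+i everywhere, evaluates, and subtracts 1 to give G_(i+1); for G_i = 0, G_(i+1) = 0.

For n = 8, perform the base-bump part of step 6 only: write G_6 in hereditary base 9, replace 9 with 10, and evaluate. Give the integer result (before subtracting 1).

12

step 0: 8 = 2·3 + 2; sub 4 for 3: 2·4 + 2; = 10; G_1 = 10−1 = 9
step 1: 9 = 2·4 + 1; sub 5 for 4: 2·5 + 1; = 11; G_2 = 11−1 = 10
step 2: 10 = 2·5; sub 6 for 5: 2·6; = 12; G_3 = 12−1 = 11
step 3: 11 = 6 + 5; sub 7 for 6: 7 + 5; = 12; G_4 = 12−1 = 11
step 4: 11 = 7 + 4; sub 8 for 7: 8 + 4; = 12; G_5 = 12−1 = 11
step 5: 11 = 8 + 3; sub 9 for 8: 9 + 3; = 12; G_6 = 12−1 = 11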